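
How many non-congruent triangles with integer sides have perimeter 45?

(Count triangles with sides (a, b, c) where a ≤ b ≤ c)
Let a ≤ b ≤ c with a + b + c = 45. The only binding inequality is a + b > c, i.e. 45 − c > c, so c < 45/2; and c ≥ 45/3 since c is the largest side.
So 15 ≤ c ≤ 22. For each c, b runs from ⌈(45 − c)/2⌉ up to c (then a = 45 − b − c satisfies 1 ≤ a ≤ b automatically), giving c − ⌈(45 − c)/2⌉ + 1 choices.
Summing over c: 1 + 2 + 4 + 5 + 7 + 8 + 10 + 11 = 48
Check (closed form: nearest integer to p²/48 for even p, (p+3)²/48 for odd p): (45+3)²/48 = 48²/48 = 2304/48 ≈ 48.00 → 48

48 triangles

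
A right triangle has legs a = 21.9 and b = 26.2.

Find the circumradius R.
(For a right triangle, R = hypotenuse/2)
Hypotenuse c = √(a² + b²) = √(479.61 + 686.44) = √1166.05 ≈ 34.1475
R = c/2 ≈ 34.1475/2 ≈ 17.0737

R = 17.07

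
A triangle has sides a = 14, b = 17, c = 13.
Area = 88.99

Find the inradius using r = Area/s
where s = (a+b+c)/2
s = (14 + 17 + 13)/2 = 44/2 = 22
r = Area/s = 88.99/22 ≈ 4.045

r = 4.045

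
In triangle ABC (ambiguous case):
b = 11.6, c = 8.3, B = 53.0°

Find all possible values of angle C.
b/sin(B) = c/sin(C)  ⇒  sin(C) = c·sin(B)/b = 8.3·sin(53.0°)/11.6
sin(53.0°) ≈ 0.798636
sin(C) ≈ 8.3·0.798636/11.6 ≈ 6.62867/11.6 ≈ 0.571437
Candidate 1: C₁ = arcsin(0.571437) ≈ 34.8505°  →  A = 180° − 53.0° − 34.8505° ≈ 92.1495° > 0, valid
Candidate 2: C₂ = 180° − C₁ ≈ 145.149°  →  A = 180° − 53.0° − 145.149° ≈ -18.1495° ≤ 0, not a valid triangle

C = 34.85° (one solution)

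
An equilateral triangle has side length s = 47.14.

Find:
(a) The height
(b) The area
(a) The height splits the triangle into two 30-60-90 halves: h = s·√3/2 = 47.14·1.73205/2 ≈ 81.6489/2 ≈ 40.8244
(b) Area = (√3/4)·s² = (√3/4)·47.14² = (√3/4)·2222.1796 ≈ 0.433013·2222.1796 ≈ 962.232

Height = 40.82, Area = 962.2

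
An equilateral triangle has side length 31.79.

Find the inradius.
r = Area/s with s the semi-perimeter.
Area = (√3/4)·31.79² = (√3/4)·1010.6041 ≈ 0.433013·1010.6041 ≈ 437.604
s = 3·31.79/2 = 47.685
r ≈ 437.604/47.685 ≈ 9.17698
(Equivalently r = side/(2√3) = 31.79/3.4641 ≈ 9.17698.)

r = 9.177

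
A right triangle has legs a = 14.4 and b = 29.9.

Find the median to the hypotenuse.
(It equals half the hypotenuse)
Hypotenuse c = √(a² + b²) = √(207.36 + 894.01) = √1101.37 ≈ 33.1869
Median to hypotenuse = c/2 ≈ 33.1869/2 ≈ 16.5934

Median = 16.59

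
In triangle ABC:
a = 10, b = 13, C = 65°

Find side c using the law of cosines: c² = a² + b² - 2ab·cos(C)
c² = 10² + 13² − 2·10·13·cos(65°)
cos(65°) ≈ 0.422618
c² ≈ 100 + 169 − 260·(0.422618) ≈ 269 − 109.881 ≈ 159.119
c ≈ √159.119 ≈ 12.6142

c = 12.61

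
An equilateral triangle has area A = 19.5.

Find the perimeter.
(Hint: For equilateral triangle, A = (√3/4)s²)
A = (√3/4)s²  ⇒  s² = 4A/√3 = 4·19.5/√3 = 78/1.73205 ≈ 45.0333
s ≈ √45.0333 ≈ 6.71069
Perimeter = 3s ≈ 3·6.71069 ≈ 20.1321

Perimeter = 20.13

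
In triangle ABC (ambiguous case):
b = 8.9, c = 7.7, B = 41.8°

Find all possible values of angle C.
b/sin(B) = c/sin(C)  ⇒  sin(C) = c·sin(B)/b = 7.7·sin(41.8°)/8.9
sin(41.8°) ≈ 0.666532
sin(C) ≈ 7.7·0.666532/8.9 ≈ 5.1323/8.9 ≈ 0.576663
Candidate 1: C₁ = arcsin(0.576663) ≈ 35.2162°  →  A = 180° − 41.8° − 35.2162° ≈ 102.984° > 0, valid
Candidate 2: C₂ = 180° − C₁ ≈ 144.784°  →  A = 180° − 41.8° − 144.784° ≈ -6.5838° ≤ 0, not a valid triangle

C = 35.22° (one solution)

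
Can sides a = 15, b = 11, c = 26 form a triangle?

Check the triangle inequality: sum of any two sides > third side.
a + b vs c: 15 + 11 = 26 ≤ 26  ✗
a + c vs b: 15 + 26 = 41 > 11  ✓
b + c vs a: 11 + 26 = 37 > 15  ✓

No: 15 + 11 = 26 is not > 26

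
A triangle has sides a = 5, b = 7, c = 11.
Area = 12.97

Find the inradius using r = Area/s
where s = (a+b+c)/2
s = (5 + 7 + 11)/2 = 23/2 = 11.5
r = Area/s = 12.97/11.5 ≈ 1.12783

r = 1.128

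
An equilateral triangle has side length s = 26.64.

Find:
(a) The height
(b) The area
(a) The height splits the triangle into two 30-60-90 halves: h = s·√3/2 = 26.64·1.73205/2 ≈ 46.1418/2 ≈ 23.0709
(b) Area = (√3/4)·s² = (√3/4)·26.64² = (√3/4)·709.6896 ≈ 0.433013·709.6896 ≈ 307.305

Height = 23.07, Area = 307.3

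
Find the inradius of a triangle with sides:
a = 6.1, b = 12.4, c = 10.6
r = Area/s where s is the semi-perimeter.
s = (6.1 + 12.4 + 10.6)/2 = 29.1/2 = 14.55
Area = √(s(s−a)(s−b)(s−c)) = √(14.55·8.45·2.15·3.95) ≈ √1044.13 ≈ 32.313
r ≈ 32.313/14.55 ≈ 2.22083

r = 2.221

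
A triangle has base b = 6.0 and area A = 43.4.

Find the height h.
A = ½·b·h  ⇒  h = 2A/b = 2·43.4/6.0 = 86.8/6.0 ≈ 14.4667

h = 14.47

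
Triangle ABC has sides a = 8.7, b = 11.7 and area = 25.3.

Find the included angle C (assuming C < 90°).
Area = ½·a·b·sin(C)  ⇒  sin(C) = 2·Area/(a·b) = 2·25.3/(8.7·11.7) = 50.6/101.79 ≈ 0.497102
C = arcsin(0.497102) ≈ 29.8084° (taking the acute solution since C < 90°)

C = 29.81°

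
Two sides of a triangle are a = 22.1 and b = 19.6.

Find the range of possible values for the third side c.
Triangle inequality: |a − b| < c < a + b
|a − b| = |22.1 − 19.6| = 2.5
a + b = 22.1 + 19.6 = 41.7

2.5 < c < 41.7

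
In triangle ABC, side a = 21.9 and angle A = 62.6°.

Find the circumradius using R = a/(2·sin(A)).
R = a/(2·sin(A)) = 21.9/(2·sin(62.6°))
sin(62.6°) ≈ 0.887815
R ≈ 21.9/(2·0.887815) = 21.9/1.77563 ≈ 12.3336

R = 12.33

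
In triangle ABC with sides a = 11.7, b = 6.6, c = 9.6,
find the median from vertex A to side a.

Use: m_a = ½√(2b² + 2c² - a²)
m_a = ½√(2·6.6² + 2·9.6² − 11.7²) = ½√(2·43.56 + 2·92.16 − 136.89) = ½√(87.12 + 184.32 − 136.89) = ½√134.55
√134.55 ≈ 11.5996, so m_a ≈ 5.79978

m_a = 5.8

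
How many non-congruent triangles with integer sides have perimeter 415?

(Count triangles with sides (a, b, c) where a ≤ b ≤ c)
Let a ≤ b ≤ c with a + b + c = 415. The only binding inequality is a + b > c, i.e. 415 − c > c, so c < 415/2; and c ≥ 415/3 since c is the largest side.
So 139 ≤ c ≤ 207. For each c, b runs from ⌈(415 − c)/2⌉ up to c (then a = 415 − b − c satisfies 1 ≤ a ≤ b automatically), giving c − ⌈(415 − c)/2⌉ + 1 choices.
Summing over c: 2 + 3 + 5 + 6 + … + 102 + 104  (69 terms, c = 139, …, 207) = 3640
Check (closed form: nearest integer to p²/48 for even p, (p+3)²/48 for odd p): (415+3)²/48 = 418²/48 = 174724/48 ≈ 3640.08 → 3640

3640 triangles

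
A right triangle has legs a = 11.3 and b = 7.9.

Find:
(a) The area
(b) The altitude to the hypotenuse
(a) The legs are perpendicular, so Area = ½·a·b = ½·11.3·7.9 = ½·89.27 = 44.635
(b) Hypotenuse c = √(a² + b²) = √(127.69 + 62.41) = √190.1 ≈ 13.7877
    Area = ½·c·h_c  ⇒  h_c = 2·Area/c = 89.27/13.7877 ≈ 6.47462

Area = 44.635, h_c = 6.475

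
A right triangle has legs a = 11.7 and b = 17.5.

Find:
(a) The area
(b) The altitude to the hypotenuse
(a) The legs are perpendicular, so Area = ½·a·b = ½·11.7·17.5 = ½·204.75 = 102.375
(b) Hypotenuse c = √(a² + b²) = √(136.89 + 306.25) = √443.14 ≈ 21.0509
    Area = ½·c·h_c  ⇒  h_c = 2·Area/c = 204.75/21.0509 ≈ 9.72643

Area = 102.375, h_c = 9.726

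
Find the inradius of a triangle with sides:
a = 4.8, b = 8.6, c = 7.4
r = Area/s where s is the semi-perimeter.
s = (4.8 + 8.6 + 7.4)/2 = 20.8/2 = 10.4
Area = √(s(s−a)(s−b)(s−c)) = √(10.4·5.6·1.8·3) ≈ √314.496 ≈ 17.734
r ≈ 17.734/10.4 ≈ 1.7052

r = 1.705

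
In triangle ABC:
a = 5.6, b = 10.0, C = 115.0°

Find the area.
Two sides and the included angle (SAS): A = ½·a·b·sin(C) = ½·5.6·10.0·sin(115.0°)
sin(115.0°) ≈ 0.906308
A ≈ ½·56·0.906308 = 28·0.906308 ≈ 25.3766

Area = 25.38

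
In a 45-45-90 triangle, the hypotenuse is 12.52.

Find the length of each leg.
In a 45-45-90 triangle hypotenuse = leg·√2, so leg = hypotenuse/√2.
Leg = 12.52/√2 ≈ 12.52/1.41421 ≈ 8.85298

Each leg = 8.853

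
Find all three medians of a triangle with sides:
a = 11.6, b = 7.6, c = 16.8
Median formula: m_a = ½√(2b² + 2c² − a²) (and cyclically). a² = 134.56, b² = 57.76, c² = 282.24.
m_a = ½√(2·57.76 + 2·282.24 − 134.56) = ½√545.44 ≈ ½·23.3547 ≈ 11.6773
m_b = ½√(2·134.56 + 2·282.24 − 57.76) = ½√775.84 ≈ ½·27.8539 ≈ 13.927
m_c = ½√(2·134.56 + 2·57.76 − 282.24) = ½√102.4 ≈ ½·10.1193 ≈ 5.05964

m_a = 11.68, m_b = 13.93, m_c = 5.06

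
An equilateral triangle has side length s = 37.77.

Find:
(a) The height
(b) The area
(a) The height splits the triangle into two 30-60-90 halves: h = s·√3/2 = 37.77·1.73205/2 ≈ 65.4196/2 ≈ 32.7098
(b) Area = (√3/4)·s² = (√3/4)·37.77² = (√3/4)·1426.5729 ≈ 0.433013·1426.5729 ≈ 617.724

Height = 32.71, Area = 617.7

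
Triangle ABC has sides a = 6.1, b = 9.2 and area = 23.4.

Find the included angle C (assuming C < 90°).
Area = ½·a·b·sin(C)  ⇒  sin(C) = 2·Area/(a·b) = 2·23.4/(6.1·9.2) = 46.8/56.12 ≈ 0.833927
C = arcsin(0.833927) ≈ 56.5043° (taking the acute solution since C < 90°)

C = 56.5°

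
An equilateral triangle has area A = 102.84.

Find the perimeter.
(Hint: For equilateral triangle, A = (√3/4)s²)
A = (√3/4)s²  ⇒  s² = 4A/√3 = 4·102.84/√3 = 411.36/1.73205 ≈ 237.499
s ≈ √237.499 ≈ 15.411
Perimeter = 3s ≈ 3·15.411 ≈ 46.233

Perimeter = 46.23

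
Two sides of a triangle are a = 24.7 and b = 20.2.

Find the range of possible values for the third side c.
Triangle inequality: |a − b| < c < a + b
|a − b| = |24.7 − 20.2| = 4.5
a + b = 24.7 + 20.2 = 44.9

4.5 < c < 44.9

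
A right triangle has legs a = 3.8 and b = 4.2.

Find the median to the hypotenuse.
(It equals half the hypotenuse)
Hypotenuse c = √(a² + b²) = √(14.44 + 17.64) = √32.08 ≈ 5.66392
Median to hypotenuse = c/2 ≈ 5.66392/2 ≈ 2.83196

Median = 2.832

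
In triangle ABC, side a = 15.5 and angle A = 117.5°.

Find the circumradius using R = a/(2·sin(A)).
R = a/(2·sin(A)) = 15.5/(2·sin(117.5°))
sin(117.5°) ≈ 0.887011
R ≈ 15.5/(2·0.887011) = 15.5/1.77402 ≈ 8.73721

R = 8.737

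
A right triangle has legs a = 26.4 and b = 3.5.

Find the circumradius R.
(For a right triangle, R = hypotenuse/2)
Hypotenuse c = √(a² + b²) = √(696.96 + 12.25) = √709.21 ≈ 26.631
R = c/2 ≈ 26.631/2 ≈ 13.3155

R = 13.32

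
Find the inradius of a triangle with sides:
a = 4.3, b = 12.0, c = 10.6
r = Area/s where s is the semi-perimeter.
s = (4.3 + 12.0 + 10.6)/2 = 26.9/2 = 13.45
Area = √(s(s−a)(s−b)(s−c)) = √(13.45·9.15·1.45·2.85) ≈ √508.576 ≈ 22.5516
r ≈ 22.5516/13.45 ≈ 1.6767

r = 1.677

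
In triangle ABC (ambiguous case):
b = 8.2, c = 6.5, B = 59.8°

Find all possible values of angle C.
b/sin(B) = c/sin(C)  ⇒  sin(C) = c·sin(B)/b = 6.5·sin(59.8°)/8.2
sin(59.8°) ≈ 0.864275
sin(C) ≈ 6.5·0.864275/8.2 ≈ 5.61779/8.2 ≈ 0.685096
Candidate 1: C₁ = arcsin(0.685096) ≈ 43.2431°  →  A = 180° − 59.8° − 43.2431° ≈ 76.9569° > 0, valid
Candidate 2: C₂ = 180° − C₁ ≈ 136.757°  →  A = 180° − 59.8° − 136.757° ≈ -16.5569° ≤ 0, not a valid triangle

C = 43.24° (one solution)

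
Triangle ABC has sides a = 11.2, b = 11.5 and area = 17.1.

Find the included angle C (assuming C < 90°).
Area = ½·a·b·sin(C)  ⇒  sin(C) = 2·Area/(a·b) = 2·17.1/(11.2·11.5) = 34.2/128.8 ≈ 0.265528
C = arcsin(0.265528) ≈ 15.3983° (taking the acute solution since C < 90°)

C = 15.4°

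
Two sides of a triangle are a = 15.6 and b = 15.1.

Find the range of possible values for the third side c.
Triangle inequality: |a − b| < c < a + b
|a − b| = |15.6 − 15.1| = 0.5
a + b = 15.6 + 15.1 = 30.7

0.5 < c < 30.7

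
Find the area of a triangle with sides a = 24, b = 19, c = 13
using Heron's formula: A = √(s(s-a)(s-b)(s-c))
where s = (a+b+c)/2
s = (24 + 19 + 13)/2 = 56/2 = 28
s − a = 4, s − b = 9, s − c = 15
s(s−a)(s−b)(s−c) = 28·4·9·15 = 15120
Area = √15120 ≈ 122.963

s = 28.0, Area = 123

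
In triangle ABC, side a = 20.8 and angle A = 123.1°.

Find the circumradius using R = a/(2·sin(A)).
R = a/(2·sin(A)) = 20.8/(2·sin(123.1°))
sin(123.1°) ≈ 0.837719
R ≈ 20.8/(2·0.837719) = 20.8/1.67544 ≈ 12.4147

R = 12.41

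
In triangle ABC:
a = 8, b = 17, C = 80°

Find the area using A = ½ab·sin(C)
A = ½·a·b·sin(C) = ½·8·17·sin(80°)
sin(80°) ≈ 0.984808
A ≈ ½·136·0.984808 = 68·0.984808 ≈ 66.9669

Area = 66.97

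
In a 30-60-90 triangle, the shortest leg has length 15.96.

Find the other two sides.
In a 30-60-90 triangle the sides are in ratio 1 : √3 : 2 (short leg : long leg : hypotenuse).
Long leg = 15.96·√3 ≈ 15.96·1.73205 ≈ 27.6435
Hypotenuse = 2·15.96 = 31.92

Long leg = 15.96√3 = 27.64, Hypotenuse = 31.92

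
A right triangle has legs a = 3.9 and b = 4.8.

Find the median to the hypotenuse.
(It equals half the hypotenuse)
Hypotenuse c = √(a² + b²) = √(15.21 + 23.04) = √38.25 ≈ 6.18466
Median to hypotenuse = c/2 ≈ 6.18466/2 ≈ 3.09233

Median = 3.092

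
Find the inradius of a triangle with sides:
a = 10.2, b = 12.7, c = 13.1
r = Area/s where s is the semi-perimeter.
s = (10.2 + 12.7 + 13.1)/2 = 36/2 = 18
Area = √(s(s−a)(s−b)(s−c)) = √(18·7.8·5.3·4.9) ≈ √3646.19 ≈ 60.3837
r ≈ 60.3837/18 ≈ 3.35465

r = 3.355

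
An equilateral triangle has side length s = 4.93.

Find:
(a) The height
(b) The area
(a) The height splits the triangle into two 30-60-90 halves: h = s·√3/2 = 4.93·1.73205/2 ≈ 8.53901/2 ≈ 4.26951
(b) Area = (√3/4)·s² = (√3/4)·4.93² = (√3/4)·24.3049 ≈ 0.433013·24.3049 ≈ 10.5243

Height = 4.27, Area = 10.52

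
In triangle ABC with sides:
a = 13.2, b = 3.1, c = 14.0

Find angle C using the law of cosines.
c² = a² + b² − 2ab·cos(C)  ⇒  cos(C) = (a² + b² − c²)/(2ab)
cos(C) = (13.2² + 3.1² − 14.0²)/(2·13.2·3.1) = (174.24 + 9.61 − 196)/81.84 = -12.15/81.84 ≈ -0.14846
C = arccos(-0.14846) ≈ 98.5377°

C = 98.54°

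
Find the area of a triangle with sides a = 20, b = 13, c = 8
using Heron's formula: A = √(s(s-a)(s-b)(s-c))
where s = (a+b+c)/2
s = (20 + 13 + 8)/2 = 41/2 = 20.5
s − a = 0.5, s − b = 7.5, s − c = 12.5
s(s−a)(s−b)(s−c) = 20.5·0.5·7.5·12.5 = 960.9375
Area = √960.9375 ≈ 30.999

s = 20.5, Area = 31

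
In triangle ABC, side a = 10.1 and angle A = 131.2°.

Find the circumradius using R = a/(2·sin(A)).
R = a/(2·sin(A)) = 10.1/(2·sin(131.2°))
sin(131.2°) ≈ 0.752415
R ≈ 10.1/(2·0.752415) = 10.1/1.50483 ≈ 6.71172

R = 6.712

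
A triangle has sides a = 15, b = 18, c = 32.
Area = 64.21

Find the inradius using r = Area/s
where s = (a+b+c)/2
s = (15 + 18 + 32)/2 = 65/2 = 32.5
r = Area/s = 64.21/32.5 ≈ 1.97569

r = 1.976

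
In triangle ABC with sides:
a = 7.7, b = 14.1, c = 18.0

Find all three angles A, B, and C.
Law of cosines for each angle (a² = 59.29, b² = 198.81, c² = 324):
cos(A) = (b² + c² − a²)/(2bc) = (198.81 + 324 − 59.29)/(2·14.1·18.0) = 463.52/507.6 ≈ 0.91316  ⇒  A ≈ 24.0542°
cos(B) = (a² + c² − b²)/(2ac) = (59.29 + 324 − 198.81)/(2·7.7·18.0) = 184.48/277.2 ≈ 0.665512  ⇒  B ≈ 48.2784°
cos(C) = (a² + b² − c²)/(2ab) = (59.29 + 198.81 − 324)/(2·7.7·14.1) = -65.9/217.14 ≈ -0.303491  ⇒  C ≈ 107.667°
Check: A + B + C ≈ 180°

A = 24.05°, B = 48.28°, C = 107.7°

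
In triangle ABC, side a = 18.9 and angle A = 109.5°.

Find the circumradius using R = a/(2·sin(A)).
R = a/(2·sin(A)) = 18.9/(2·sin(109.5°))
sin(109.5°) ≈ 0.942641
R ≈ 18.9/(2·0.942641) = 18.9/1.88528 ≈ 10.025

R = 10.03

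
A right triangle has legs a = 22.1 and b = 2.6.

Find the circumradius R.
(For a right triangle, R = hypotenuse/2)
Hypotenuse c = √(a² + b²) = √(488.41 + 6.76) = √495.17 ≈ 22.2524
R = c/2 ≈ 22.2524/2 ≈ 11.1262

R = 11.13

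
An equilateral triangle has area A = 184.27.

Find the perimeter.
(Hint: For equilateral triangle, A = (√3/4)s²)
A = (√3/4)s²  ⇒  s² = 4A/√3 = 4·184.27/√3 = 737.08/1.73205 ≈ 425.553
s ≈ √425.553 ≈ 20.6289
Perimeter = 3s ≈ 3·20.6289 ≈ 61.8868

Perimeter = 61.89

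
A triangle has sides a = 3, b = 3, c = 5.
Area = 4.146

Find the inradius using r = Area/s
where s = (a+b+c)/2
s = (3 + 3 + 5)/2 = 11/2 = 5.5
r = Area/s = 4.146/5.5 ≈ 0.753818

r = 0.7538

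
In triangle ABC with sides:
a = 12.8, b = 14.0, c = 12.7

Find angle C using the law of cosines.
c² = a² + b² − 2ab·cos(C)  ⇒  cos(C) = (a² + b² − c²)/(2ab)
cos(C) = (12.8² + 14.0² − 12.7²)/(2·12.8·14.0) = (163.84 + 196 − 161.29)/358.4 = 198.55/358.4 ≈ 0.55399
C = arccos(0.55399) ≈ 56.3588°

C = 56.36°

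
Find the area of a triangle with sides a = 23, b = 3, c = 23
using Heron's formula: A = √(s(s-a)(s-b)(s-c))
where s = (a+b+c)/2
s = (23 + 3 + 23)/2 = 49/2 = 24.5
s − a = 1.5, s − b = 21.5, s − c = 1.5
s(s−a)(s−b)(s−c) = 24.5·1.5·21.5·1.5 = 1185.1875
Area = √1185.1875 ≈ 34.4266

s = 24.5, Area = 34.43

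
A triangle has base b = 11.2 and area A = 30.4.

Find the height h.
A = ½·b·h  ⇒  h = 2A/b = 2·30.4/11.2 = 60.8/11.2 ≈ 5.42857

h = 5.429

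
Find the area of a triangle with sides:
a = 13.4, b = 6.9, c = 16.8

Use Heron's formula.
s = (13.4 + 6.9 + 16.8)/2 = 37.1/2 = 18.55
s − a = 5.15, s − b = 11.65, s − c = 1.75
s(s−a)(s−b)(s−c) = 18.55·5.15·11.65·1.75 ≈ 1947.67
Area = √1947.67 ≈ 44.1324

Area = 44.13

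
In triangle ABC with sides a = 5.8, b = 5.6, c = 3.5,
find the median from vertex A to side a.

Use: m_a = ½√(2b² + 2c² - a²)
m_a = ½√(2·5.6² + 2·3.5² − 5.8²) = ½√(2·31.36 + 2·12.25 − 33.64) = ½√(62.72 + 24.5 − 33.64) = ½√53.58
√53.58 ≈ 7.31984, so m_a ≈ 3.65992

m_a = 3.66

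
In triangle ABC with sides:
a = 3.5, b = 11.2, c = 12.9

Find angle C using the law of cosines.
c² = a² + b² − 2ab·cos(C)  ⇒  cos(C) = (a² + b² − c²)/(2ab)
cos(C) = (3.5² + 11.2² − 12.9²)/(2·3.5·11.2) = (12.25 + 125.44 − 166.41)/78.4 = -28.72/78.4 ≈ -0.366327
C = arccos(-0.366327) ≈ 111.489°

C = 111.5°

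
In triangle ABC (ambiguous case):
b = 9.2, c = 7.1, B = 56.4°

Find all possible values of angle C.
b/sin(B) = c/sin(C)  ⇒  sin(C) = c·sin(B)/b = 7.1·sin(56.4°)/9.2
sin(56.4°) ≈ 0.832921
sin(C) ≈ 7.1·0.832921/9.2 ≈ 5.91374/9.2 ≈ 0.642798
Candidate 1: C₁ = arcsin(0.642798) ≈ 40.0008°  →  A = 180° − 56.4° − 40.0008° ≈ 83.5992° > 0, valid
Candidate 2: C₂ = 180° − C₁ ≈ 139.999°  →  A = 180° − 56.4° − 139.999° ≈ -16.3992° ≤ 0, not a valid triangle

C = 40° (one solution)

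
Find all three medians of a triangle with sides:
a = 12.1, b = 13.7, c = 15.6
Median formula: m_a = ½√(2b² + 2c² − a²) (and cyclically). a² = 146.41, b² = 187.69, c² = 243.36.
m_a = ½√(2·187.69 + 2·243.36 − 146.41) = ½√715.69 ≈ ½·26.7524 ≈ 13.3762
m_b = ½√(2·146.41 + 2·243.36 − 187.69) = ½√591.85 ≈ ½·24.328 ≈ 12.164
m_c = ½√(2·146.41 + 2·187.69 − 243.36) = ½√424.84 ≈ ½·20.6116 ≈ 10.3058

m_a = 13.38, m_b = 12.16, m_c = 10.31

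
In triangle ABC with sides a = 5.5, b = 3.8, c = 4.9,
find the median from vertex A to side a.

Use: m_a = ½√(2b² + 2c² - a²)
m_a = ½√(2·3.8² + 2·4.9² − 5.5²) = ½√(2·14.44 + 2·24.01 − 30.25) = ½√(28.88 + 48.02 − 30.25) = ½√46.65
√46.65 ≈ 6.83008, so m_a ≈ 3.41504

m_a = 3.415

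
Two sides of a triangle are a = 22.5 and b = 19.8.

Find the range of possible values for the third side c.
Triangle inequality: |a − b| < c < a + b
|a − b| = |22.5 − 19.8| = 2.7
a + b = 22.5 + 19.8 = 42.3

2.7 < c < 42.3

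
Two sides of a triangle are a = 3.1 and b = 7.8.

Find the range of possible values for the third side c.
Triangle inequality: |a − b| < c < a + b
|a − b| = |3.1 − 7.8| = 4.7
a + b = 3.1 + 7.8 = 10.9

4.7 < c < 10.9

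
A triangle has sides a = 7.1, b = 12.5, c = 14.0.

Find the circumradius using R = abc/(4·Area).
First find the area with Heron's formula.
s = (7.1 + 12.5 + 14.0)/2 = 16.8
Area = √(s(s−a)(s−b)(s−c)) = √(16.8·9.7·4.3·2.8) ≈ √1962.04 ≈ 44.2949
abc = 7.1·12.5·14.0 = 1242.5
R = abc/(4·Area) ≈ 1242.5/(4·44.2949) = 1242.5/177.18 ≈ 7.01266

R = 7.013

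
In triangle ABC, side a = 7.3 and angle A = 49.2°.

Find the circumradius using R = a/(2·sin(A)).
R = a/(2·sin(A)) = 7.3/(2·sin(49.2°))
sin(49.2°) ≈ 0.756995
R ≈ 7.3/(2·0.756995) = 7.3/1.51399 ≈ 4.8217

R = 4.822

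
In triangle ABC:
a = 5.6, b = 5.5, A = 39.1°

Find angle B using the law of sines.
a/sin(A) = b/sin(B)  ⇒  sin(B) = b·sin(A)/a = 5.5·sin(39.1°)/5.6
sin(39.1°) ≈ 0.630676
sin(B) ≈ 5.5·0.630676/5.6 ≈ 3.46872/5.6 ≈ 0.619414
B = arcsin(0.619414) ≈ 38.2733°
(Since b ≤ a we need B ≤ A, so the obtuse alternative 180° − 38.2733° ≈ 141.727° is rejected.)

B = 38.27°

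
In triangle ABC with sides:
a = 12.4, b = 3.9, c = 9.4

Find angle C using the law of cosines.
c² = a² + b² − 2ab·cos(C)  ⇒  cos(C) = (a² + b² − c²)/(2ab)
cos(C) = (12.4² + 3.9² − 9.4²)/(2·12.4·3.9) = (153.76 + 15.21 − 88.36)/96.72 = 80.61/96.72 ≈ 0.833437
C = arccos(0.833437) ≈ 33.5466°

C = 33.55°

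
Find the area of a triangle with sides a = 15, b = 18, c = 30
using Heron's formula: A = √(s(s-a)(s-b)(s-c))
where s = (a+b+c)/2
s = (15 + 18 + 30)/2 = 63/2 = 31.5
s − a = 16.5, s − b = 13.5, s − c = 1.5
s(s−a)(s−b)(s−c) = 31.5·16.5·13.5·1.5 = 10524.9375
Area = √10524.9375 ≈ 102.591

s = 31.5, Area = 102.6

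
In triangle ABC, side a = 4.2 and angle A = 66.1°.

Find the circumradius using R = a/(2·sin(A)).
R = a/(2·sin(A)) = 4.2/(2·sin(66.1°))
sin(66.1°) ≈ 0.914254
R ≈ 4.2/(2·0.914254) = 4.2/1.82851 ≈ 2.29695

R = 2.297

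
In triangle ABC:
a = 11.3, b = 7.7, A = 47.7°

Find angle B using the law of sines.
a/sin(A) = b/sin(B)  ⇒  sin(B) = b·sin(A)/a = 7.7·sin(47.7°)/11.3
sin(47.7°) ≈ 0.739631
sin(B) ≈ 7.7·0.739631/11.3 ≈ 5.69516/11.3 ≈ 0.503996
B = arcsin(0.503996) ≈ 30.2648°
(Since b ≤ a we need B ≤ A, so the obtuse alternative 180° − 30.2648° ≈ 149.735° is rejected.)

B = 30.26°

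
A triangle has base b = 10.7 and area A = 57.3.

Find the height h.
A = ½·b·h  ⇒  h = 2A/b = 2·57.3/10.7 = 114.6/10.7 ≈ 10.7103

h = 10.71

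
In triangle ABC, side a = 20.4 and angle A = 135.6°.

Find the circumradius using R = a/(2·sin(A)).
R = a/(2·sin(A)) = 20.4/(2·sin(135.6°))
sin(135.6°) ≈ 0.699663
R ≈ 20.4/(2·0.699663) = 20.4/1.39933 ≈ 14.5784

R = 14.58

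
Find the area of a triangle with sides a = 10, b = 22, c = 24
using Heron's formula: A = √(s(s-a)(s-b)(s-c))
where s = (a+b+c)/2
s = (10 + 22 + 24)/2 = 56/2 = 28
s − a = 18, s − b = 6, s − c = 4
s(s−a)(s−b)(s−c) = 28·18·6·4 = 12096
Area = √12096 ≈ 109.982

s = 28.0, Area = 110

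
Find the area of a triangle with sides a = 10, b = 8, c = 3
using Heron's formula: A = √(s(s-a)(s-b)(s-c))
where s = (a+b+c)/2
s = (10 + 8 + 3)/2 = 21/2 = 10.5
s − a = 0.5, s − b = 2.5, s − c = 7.5
s(s−a)(s−b)(s−c) = 10.5·0.5·2.5·7.5 = 98.4375
Area = √98.4375 ≈ 9.92157

s = 10.5, Area = 9.922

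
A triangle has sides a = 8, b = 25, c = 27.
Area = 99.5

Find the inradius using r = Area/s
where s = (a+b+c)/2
s = (8 + 25 + 27)/2 = 60/2 = 30
r = Area/s = 99.5/30 ≈ 3.31667

r = 3.317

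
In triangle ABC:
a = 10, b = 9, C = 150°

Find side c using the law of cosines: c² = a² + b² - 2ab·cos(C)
c² = 10² + 9² − 2·10·9·cos(150°)
cos(150°) ≈ -0.866025
c² ≈ 100 + 81 − 180·(-0.866025) ≈ 181 + 155.885 ≈ 336.885
c ≈ √336.885 ≈ 18.3544

c = 18.35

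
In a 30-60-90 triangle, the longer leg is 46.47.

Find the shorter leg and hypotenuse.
In a 30-60-90 triangle the sides are in ratio 1 : √3 : 2, so short leg = long leg/√3 and hypotenuse = 2·(short leg).
Short leg = 46.47/√3 ≈ 46.47/1.73205 ≈ 26.8295
Hypotenuse = 2·26.8295 ≈ 53.6589

Short leg = 26.83, Hypotenuse = 53.66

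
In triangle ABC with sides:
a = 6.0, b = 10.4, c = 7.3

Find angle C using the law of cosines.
c² = a² + b² − 2ab·cos(C)  ⇒  cos(C) = (a² + b² − c²)/(2ab)
cos(C) = (6.0² + 10.4² − 7.3²)/(2·6.0·10.4) = (36 + 108.16 − 53.29)/124.8 = 90.87/124.8 ≈ 0.728125
C = arccos(0.728125) ≈ 43.2706°

C = 43.27°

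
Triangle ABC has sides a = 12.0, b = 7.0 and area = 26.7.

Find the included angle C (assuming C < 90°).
Area = ½·a·b·sin(C)  ⇒  sin(C) = 2·Area/(a·b) = 2·26.7/(12.0·7.0) = 53.4/84 ≈ 0.635714
C = arcsin(0.635714) ≈ 39.473° (taking the acute solution since C < 90°)

C = 39.47°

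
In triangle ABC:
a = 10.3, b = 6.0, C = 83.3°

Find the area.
Two sides and the included angle (SAS): A = ½·a·b·sin(C) = ½·10.3·6.0·sin(83.3°)
sin(83.3°) ≈ 0.993171
A ≈ ½·61.8·0.993171 = 30.9·0.993171 ≈ 30.689

Area = 30.69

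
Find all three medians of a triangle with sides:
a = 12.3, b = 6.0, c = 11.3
Median formula: m_a = ½√(2b² + 2c² − a²) (and cyclically). a² = 151.29, b² = 36, c² = 127.69.
m_a = ½√(2·36 + 2·127.69 − 151.29) = ½√176.09 ≈ ½·13.2699 ≈ 6.63495
m_b = ½√(2·151.29 + 2·127.69 − 36) = ½√521.96 ≈ ½·22.8464 ≈ 11.4232
m_c = ½√(2·151.29 + 2·36 − 127.69) = ½√246.89 ≈ ½·15.7127 ≈ 7.85637

m_a = 6.635, m_b = 11.42, m_c = 7.856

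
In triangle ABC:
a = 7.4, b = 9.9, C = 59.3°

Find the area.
Two sides and the included angle (SAS): A = ½·a·b·sin(C) = ½·7.4·9.9·sin(59.3°)
sin(59.3°) ≈ 0.859852
A ≈ ½·73.26·0.859852 = 36.63·0.859852 ≈ 31.4964

Area = 31.5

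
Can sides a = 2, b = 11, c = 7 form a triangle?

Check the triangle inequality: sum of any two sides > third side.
a + b vs c: 2 + 11 = 13 > 7  ✓
a + c vs b: 2 + 7 = 9 ≤ 11  ✗
b + c vs a: 11 + 7 = 18 > 2  ✓

No: 2 + 7 = 9 is not > 11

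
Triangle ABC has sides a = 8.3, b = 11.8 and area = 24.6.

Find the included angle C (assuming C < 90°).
Area = ½·a·b·sin(C)  ⇒  sin(C) = 2·Area/(a·b) = 2·24.6/(8.3·11.8) = 49.2/97.94 ≈ 0.502348
C = arcsin(0.502348) ≈ 30.1555° (taking the acute solution since C < 90°)

C = 30.16°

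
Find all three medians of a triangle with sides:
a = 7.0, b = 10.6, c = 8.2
Median formula: m_a = ½√(2b² + 2c² − a²) (and cyclically). a² = 49, b² = 112.36, c² = 67.24.
m_a = ½√(2·112.36 + 2·67.24 − 49) = ½√310.2 ≈ ½·17.6125 ≈ 8.80625
m_b = ½√(2·49 + 2·67.24 − 112.36) = ½√120.12 ≈ ½·10.9599 ≈ 5.47996
m_c = ½√(2·49 + 2·112.36 − 67.24) = ½√255.48 ≈ ½·15.9837 ≈ 7.99187

m_a = 8.806, m_b = 5.48, m_c = 7.992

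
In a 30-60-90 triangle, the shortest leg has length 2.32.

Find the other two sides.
In a 30-60-90 triangle the sides are in ratio 1 : √3 : 2 (short leg : long leg : hypotenuse).
Long leg = 2.32·√3 ≈ 2.32·1.73205 ≈ 4.01836
Hypotenuse = 2·2.32 = 4.64

Long leg = 2.32√3 = 4.018, Hypotenuse = 4.64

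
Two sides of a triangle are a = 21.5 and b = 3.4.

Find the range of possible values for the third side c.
Triangle inequality: |a − b| < c < a + b
|a − b| = |21.5 − 3.4| = 18.1
a + b = 21.5 + 3.4 = 24.9

18.1 < c < 24.9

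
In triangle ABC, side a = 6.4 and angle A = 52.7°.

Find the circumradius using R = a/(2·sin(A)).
R = a/(2·sin(A)) = 6.4/(2·sin(52.7°))
sin(52.7°) ≈ 0.795473
R ≈ 6.4/(2·0.795473) = 6.4/1.59095 ≈ 4.02276

R = 4.023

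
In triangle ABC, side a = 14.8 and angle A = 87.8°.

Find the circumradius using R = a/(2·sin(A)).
R = a/(2·sin(A)) = 14.8/(2·sin(87.8°))
sin(87.8°) ≈ 0.999263
R ≈ 14.8/(2·0.999263) = 14.8/1.99853 ≈ 7.40546

R = 7.405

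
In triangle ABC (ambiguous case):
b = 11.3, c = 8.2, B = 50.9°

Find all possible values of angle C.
b/sin(B) = c/sin(C)  ⇒  sin(C) = c·sin(B)/b = 8.2·sin(50.9°)/11.3
sin(50.9°) ≈ 0.776046
sin(C) ≈ 8.2·0.776046/11.3 ≈ 6.36358/11.3 ≈ 0.563149
Candidate 1: C₁ = arcsin(0.563149) ≈ 34.2738°  →  A = 180° − 50.9° − 34.2738° ≈ 94.8262° > 0, valid
Candidate 2: C₂ = 180° − C₁ ≈ 145.726°  →  A = 180° − 50.9° − 145.726° ≈ -16.6262° ≤ 0, not a valid triangle

C = 34.27° (one solution)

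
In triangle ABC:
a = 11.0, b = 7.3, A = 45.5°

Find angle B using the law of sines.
a/sin(A) = b/sin(B)  ⇒  sin(B) = b·sin(A)/a = 7.3·sin(45.5°)/11.0
sin(45.5°) ≈ 0.71325
sin(B) ≈ 7.3·0.71325/11.0 ≈ 5.20673/11.0 ≈ 0.473339
B = arcsin(0.473339) ≈ 28.2513°
(Since b ≤ a we need B ≤ A, so the obtuse alternative 180° − 28.2513° ≈ 151.749° is rejected.)

B = 28.25°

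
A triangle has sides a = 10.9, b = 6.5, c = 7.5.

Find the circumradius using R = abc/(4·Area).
First find the area with Heron's formula.
s = (10.9 + 6.5 + 7.5)/2 = 12.45
Area = √(s(s−a)(s−b)(s−c)) = √(12.45·1.55·5.95·4.95) ≈ √568.36 ≈ 23.8403
abc = 10.9·6.5·7.5 = 531.375
R = abc/(4·Area) ≈ 531.375/(4·23.8403) = 531.375/95.3612 ≈ 5.57224

R = 5.572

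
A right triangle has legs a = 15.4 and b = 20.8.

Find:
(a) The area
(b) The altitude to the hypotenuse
(a) The legs are perpendicular, so Area = ½·a·b = ½·15.4·20.8 = ½·320.32 = 160.16
(b) Hypotenuse c = √(a² + b²) = √(237.16 + 432.64) = √669.8 ≈ 25.8805
    Area = ½·c·h_c  ⇒  h_c = 2·Area/c = 320.32/25.8805 ≈ 12.3769

Area = 160.16, h_c = 12.38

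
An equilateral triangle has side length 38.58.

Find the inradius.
r = Area/s with s the semi-perimeter.
Area = (√3/4)·38.58² = (√3/4)·1488.4164 ≈ 0.433013·1488.4164 ≈ 644.503
s = 3·38.58/2 = 57.87
r ≈ 644.503/57.87 ≈ 11.1371
(Equivalently r = side/(2√3) = 38.58/3.4641 ≈ 11.1371.)

r = 11.14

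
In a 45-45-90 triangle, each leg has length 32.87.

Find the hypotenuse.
In a 45-45-90 triangle the sides are in ratio 1 : 1 : √2, so hypotenuse = leg·√2.
Hypotenuse = 32.87·√2 ≈ 32.87·1.41421 ≈ 46.4852

Hypotenuse = 32.87√2 = 46.49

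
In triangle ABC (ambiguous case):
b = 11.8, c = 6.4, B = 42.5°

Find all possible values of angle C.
b/sin(B) = c/sin(C)  ⇒  sin(C) = c·sin(B)/b = 6.4·sin(42.5°)/11.8
sin(42.5°) ≈ 0.67559
sin(C) ≈ 6.4·0.67559/11.8 ≈ 4.32378/11.8 ≈ 0.366422
Candidate 1: C₁ = arcsin(0.366422) ≈ 21.4951°  →  A = 180° − 42.5° − 21.4951° ≈ 116.005° > 0, valid
Candidate 2: C₂ = 180° − C₁ ≈ 158.505°  →  A = 180° − 42.5° − 158.505° ≈ -21.0049° ≤ 0, not a valid triangle

C = 21.5° (one solution)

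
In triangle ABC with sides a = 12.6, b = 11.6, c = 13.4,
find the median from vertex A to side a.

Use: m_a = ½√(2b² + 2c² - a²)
m_a = ½√(2·11.6² + 2·13.4² − 12.6²) = ½√(2·134.56 + 2·179.56 − 158.76) = ½√(269.12 + 359.12 − 158.76) = ½√469.48
√469.48 ≈ 21.6675, so m_a ≈ 10.8337

m_a = 10.83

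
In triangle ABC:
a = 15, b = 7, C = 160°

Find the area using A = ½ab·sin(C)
A = ½·a·b·sin(C) = ½·15·7·sin(160°)
sin(160°) ≈ 0.34202
A ≈ ½·105·0.34202 = 52.5·0.34202 ≈ 17.9561

Area = 17.96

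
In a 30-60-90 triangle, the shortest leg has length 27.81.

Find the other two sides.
In a 30-60-90 triangle the sides are in ratio 1 : √3 : 2 (short leg : long leg : hypotenuse).
Long leg = 27.81·√3 ≈ 27.81·1.73205 ≈ 48.1683
Hypotenuse = 2·27.81 = 55.62

Long leg = 27.81√3 = 48.17, Hypotenuse = 55.62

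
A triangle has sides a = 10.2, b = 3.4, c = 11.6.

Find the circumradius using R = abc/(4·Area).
First find the area with Heron's formula.
s = (10.2 + 3.4 + 11.6)/2 = 12.6
Area = √(s(s−a)(s−b)(s−c)) = √(12.6·2.4·9.2·1) ≈ √278.208 ≈ 16.6796
abc = 10.2·3.4·11.6 = 402.288
R = abc/(4·Area) ≈ 402.288/(4·16.6796) = 402.288/66.7183 ≈ 6.02965

R = 6.03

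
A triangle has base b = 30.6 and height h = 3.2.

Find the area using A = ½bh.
A = ½·b·h = ½·30.6·3.2 = ½·97.92 = 48.96

Area = 48.96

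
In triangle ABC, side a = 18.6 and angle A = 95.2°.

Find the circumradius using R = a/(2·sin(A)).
R = a/(2·sin(A)) = 18.6/(2·sin(95.2°))
sin(95.2°) ≈ 0.995884
R ≈ 18.6/(2·0.995884) = 18.6/1.99177 ≈ 9.33843

R = 9.338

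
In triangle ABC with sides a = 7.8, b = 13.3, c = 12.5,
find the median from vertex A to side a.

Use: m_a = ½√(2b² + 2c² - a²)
m_a = ½√(2·13.3² + 2·12.5² − 7.8²) = ½√(2·176.89 + 2·156.25 − 60.84) = ½√(353.78 + 312.5 − 60.84) = ½√605.44
√605.44 ≈ 24.6057, so m_a ≈ 12.3028

m_a = 12.3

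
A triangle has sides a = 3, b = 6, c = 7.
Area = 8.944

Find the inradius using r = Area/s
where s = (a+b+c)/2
s = (3 + 6 + 7)/2 = 16/2 = 8
r = Area/s = 8.944/8 ≈ 1.118

r = 1.118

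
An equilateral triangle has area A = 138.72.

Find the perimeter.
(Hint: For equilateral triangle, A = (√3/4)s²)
A = (√3/4)s²  ⇒  s² = 4A/√3 = 4·138.72/√3 = 554.88/1.73205 ≈ 320.36
s ≈ √320.36 ≈ 17.8986
Perimeter = 3s ≈ 3·17.8986 ≈ 53.6958

Perimeter = 53.7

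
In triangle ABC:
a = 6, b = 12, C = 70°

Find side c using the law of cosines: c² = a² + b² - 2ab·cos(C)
c² = 6² + 12² − 2·6·12·cos(70°)
cos(70°) ≈ 0.34202
c² ≈ 36 + 144 − 144·(0.34202) ≈ 180 − 49.2509 ≈ 130.749
c ≈ √130.749 ≈ 11.4346

c = 11.43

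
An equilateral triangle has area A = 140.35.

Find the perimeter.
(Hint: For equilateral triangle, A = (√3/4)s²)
A = (√3/4)s²  ⇒  s² = 4A/√3 = 4·140.35/√3 = 561.4/1.73205 ≈ 324.124
s ≈ √324.124 ≈ 18.0035
Perimeter = 3s ≈ 3·18.0035 ≈ 54.0104

Perimeter = 54.01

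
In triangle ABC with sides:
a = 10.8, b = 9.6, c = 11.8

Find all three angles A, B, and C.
Law of cosines for each angle (a² = 116.64, b² = 92.16, c² = 139.24):
cos(A) = (b² + c² − a²)/(2bc) = (92.16 + 139.24 − 116.64)/(2·9.6·11.8) = 114.76/226.56 ≈ 0.506532  ⇒  A ≈ 59.5669°
cos(B) = (a² + c² − b²)/(2ac) = (116.64 + 139.24 − 92.16)/(2·10.8·11.8) = 163.72/254.88 ≈ 0.642341  ⇒  B ≈ 50.0334°
cos(C) = (a² + b² − c²)/(2ab) = (116.64 + 92.16 − 139.24)/(2·10.8·9.6) = 69.56/207.36 ≈ 0.335455  ⇒  C ≈ 70.3998°
Check: A + B + C ≈ 180°

A = 59.57°, B = 50.03°, C = 70.4°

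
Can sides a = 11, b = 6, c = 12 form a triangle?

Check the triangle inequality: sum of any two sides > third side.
a + b vs c: 11 + 6 = 17 > 12  ✓
a + c vs b: 11 + 12 = 23 > 6  ✓
b + c vs a: 6 + 12 = 18 > 11  ✓

Yes, triangle inequality satisfied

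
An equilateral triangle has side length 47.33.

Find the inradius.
r = Area/s with s the semi-perimeter.
Area = (√3/4)·47.33² = (√3/4)·2240.1289 ≈ 0.433013·2240.1289 ≈ 970.004
s = 3·47.33/2 = 70.995
r ≈ 970.004/70.995 ≈ 13.663
(Equivalently r = side/(2√3) = 47.33/3.4641 ≈ 13.663.)

r = 13.66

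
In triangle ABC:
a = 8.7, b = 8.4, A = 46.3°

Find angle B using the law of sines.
a/sin(A) = b/sin(B)  ⇒  sin(B) = b·sin(A)/a = 8.4·sin(46.3°)/8.7
sin(46.3°) ≈ 0.722967
sin(B) ≈ 8.4·0.722967/8.7 ≈ 6.07292/8.7 ≈ 0.698037
B = arcsin(0.698037) ≈ 44.2697°
(Since b ≤ a we need B ≤ A, so the obtuse alternative 180° − 44.2697° ≈ 135.73° is rejected.)

B = 44.27°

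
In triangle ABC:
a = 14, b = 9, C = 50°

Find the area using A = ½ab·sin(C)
A = ½·a·b·sin(C) = ½·14·9·sin(50°)
sin(50°) ≈ 0.766044
A ≈ ½·126·0.766044 = 63·0.766044 ≈ 48.2608

Area = 48.26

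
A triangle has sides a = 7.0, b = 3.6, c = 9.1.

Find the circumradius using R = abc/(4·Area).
First find the area with Heron's formula.
s = (7.0 + 3.6 + 9.1)/2 = 9.85
Area = √(s(s−a)(s−b)(s−c)) = √(9.85·2.85·6.25·0.75) ≈ √131.59 ≈ 11.4713
abc = 7.0·3.6·9.1 = 229.32
R = abc/(4·Area) ≈ 229.32/(4·11.4713) = 229.32/45.885 ≈ 4.99771

R = 4.998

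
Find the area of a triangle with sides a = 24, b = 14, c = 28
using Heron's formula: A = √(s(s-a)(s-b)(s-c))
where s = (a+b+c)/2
s = (24 + 14 + 28)/2 = 66/2 = 33
s − a = 9, s − b = 19, s − c = 5
s(s−a)(s−b)(s−c) = 33·9·19·5 = 28215
Area = √28215 ≈ 167.973

s = 33.0, Area = 168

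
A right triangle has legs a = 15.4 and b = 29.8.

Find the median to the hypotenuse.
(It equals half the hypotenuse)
Hypotenuse c = √(a² + b²) = √(237.16 + 888.04) = √1125.2 ≈ 33.544
Median to hypotenuse = c/2 ≈ 33.544/2 ≈ 16.772

Median = 16.77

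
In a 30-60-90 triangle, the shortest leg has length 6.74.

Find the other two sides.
In a 30-60-90 triangle the sides are in ratio 1 : √3 : 2 (short leg : long leg : hypotenuse).
Long leg = 6.74·√3 ≈ 6.74·1.73205 ≈ 11.674
Hypotenuse = 2·6.74 = 13.48

Long leg = 6.74√3 = 11.67, Hypotenuse = 13.48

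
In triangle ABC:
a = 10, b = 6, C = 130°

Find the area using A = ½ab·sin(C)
A = ½·a·b·sin(C) = ½·10·6·sin(130°)
sin(130°) ≈ 0.766044
A ≈ ½·60·0.766044 = 30·0.766044 ≈ 22.9813

Area = 22.98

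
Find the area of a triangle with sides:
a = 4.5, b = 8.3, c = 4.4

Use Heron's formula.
s = (4.5 + 8.3 + 4.4)/2 = 17.2/2 = 8.6
s − a = 4.1, s − b = 0.3, s − c = 4.2
s(s−a)(s−b)(s−c) = 8.6·4.1·0.3·4.2 ≈ 44.4276
Area = √44.4276 ≈ 6.6654

Area = 6.665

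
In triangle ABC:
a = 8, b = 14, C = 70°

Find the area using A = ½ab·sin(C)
A = ½·a·b·sin(C) = ½·8·14·sin(70°)
sin(70°) ≈ 0.939693
A ≈ ½·112·0.939693 = 56·0.939693 ≈ 52.6228

Area = 52.62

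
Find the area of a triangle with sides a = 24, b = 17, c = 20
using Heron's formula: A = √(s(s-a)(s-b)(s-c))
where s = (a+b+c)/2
s = (24 + 17 + 20)/2 = 61/2 = 30.5
s − a = 6.5, s − b = 13.5, s − c = 10.5
s(s−a)(s−b)(s−c) = 30.5·6.5·13.5·10.5 = 28101.9375
Area = √28101.9375 ≈ 167.636

s = 30.5, Area = 167.6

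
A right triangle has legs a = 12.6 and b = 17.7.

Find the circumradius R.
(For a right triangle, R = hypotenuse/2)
Hypotenuse c = √(a² + b²) = √(158.76 + 313.29) = √472.05 ≈ 21.7267
R = c/2 ≈ 21.7267/2 ≈ 10.8634

R = 10.86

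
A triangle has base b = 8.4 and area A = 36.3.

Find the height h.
A = ½·b·h  ⇒  h = 2A/b = 2·36.3/8.4 = 72.6/8.4 ≈ 8.64286

h = 8.643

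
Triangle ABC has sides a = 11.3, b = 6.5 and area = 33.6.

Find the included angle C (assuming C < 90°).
Area = ½·a·b·sin(C)  ⇒  sin(C) = 2·Area/(a·b) = 2·33.6/(11.3·6.5) = 67.2/73.45 ≈ 0.914908
C = arcsin(0.914908) ≈ 66.1927° (taking the acute solution since C < 90°)

C = 66.19°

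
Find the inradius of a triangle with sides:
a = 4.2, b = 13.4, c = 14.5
r = Area/s where s is the semi-perimeter.
s = (4.2 + 13.4 + 14.5)/2 = 32.1/2 = 16.05
Area = √(s(s−a)(s−b)(s−c)) = √(16.05·11.85·2.65·1.55) ≈ √781.216 ≈ 27.9502
r ≈ 27.9502/16.05 ≈ 1.74145

r = 1.741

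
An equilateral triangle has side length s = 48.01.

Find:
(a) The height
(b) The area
(a) The height splits the triangle into two 30-60-90 halves: h = s·√3/2 = 48.01·1.73205/2 ≈ 83.1558/2 ≈ 41.5779
(b) Area = (√3/4)·s² = (√3/4)·48.01² = (√3/4)·2304.9601 ≈ 0.433013·2304.9601 ≈ 998.077

Height = 41.58, Area = 998.1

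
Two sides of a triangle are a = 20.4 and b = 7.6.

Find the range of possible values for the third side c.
Triangle inequality: |a − b| < c < a + b
|a − b| = |20.4 − 7.6| = 12.8
a + b = 20.4 + 7.6 = 28

12.8 < c < 28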